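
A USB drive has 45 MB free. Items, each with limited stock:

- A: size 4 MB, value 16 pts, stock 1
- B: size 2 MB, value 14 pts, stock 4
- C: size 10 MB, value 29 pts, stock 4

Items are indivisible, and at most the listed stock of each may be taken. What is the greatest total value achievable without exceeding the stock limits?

Best selections within size 45 and stock limits:
- 1×A + 4×B + 3×C: size 42, value 159
- 1×A + 3×B + 3×C: size 40, value 145
- 2×B + 4×C: size 44, value 144
Best: 159 pts.

159 pts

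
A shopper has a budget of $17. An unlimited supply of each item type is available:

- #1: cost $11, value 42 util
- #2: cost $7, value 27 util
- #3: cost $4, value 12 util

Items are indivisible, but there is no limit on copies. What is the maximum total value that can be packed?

54 util

Best value-per-unit is #2 at 27/7; filling with it alone gives 2×27 = 54.
Optimal mix: 1×#1 + 1×#3 → cost 15, value 54.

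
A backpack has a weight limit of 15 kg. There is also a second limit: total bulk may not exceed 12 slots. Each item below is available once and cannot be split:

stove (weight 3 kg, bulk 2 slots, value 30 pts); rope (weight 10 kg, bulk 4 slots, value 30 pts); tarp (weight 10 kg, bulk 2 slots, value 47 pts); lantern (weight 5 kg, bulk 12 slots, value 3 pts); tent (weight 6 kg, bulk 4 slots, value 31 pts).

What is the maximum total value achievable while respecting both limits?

Feasible sets respecting both limits:
- stove+tarp: weight 13, bulk 4, value 77
- stove+tent: weight 9, bulk 6, value 61
- stove+rope: weight 13, bulk 6, value 60
- tarp: weight 10, bulk 2, value 47
Best: 77 pts.

77 pts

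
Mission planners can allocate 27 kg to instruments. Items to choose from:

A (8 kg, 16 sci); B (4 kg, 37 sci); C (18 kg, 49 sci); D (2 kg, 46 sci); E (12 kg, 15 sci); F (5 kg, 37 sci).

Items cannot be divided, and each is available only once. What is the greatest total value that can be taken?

136 sci

Check high-value combinations within 27 kg:
- A+B+D+F: mass 8+4+2+5=19, value 16+37+46+37=136
- B+D+E+F: mass 4+2+12+5=23, value 37+46+15+37=135
- B+C+D: mass 4+18+2=24, value 37+49+46=132
- C+D+F: mass 18+2+5=25, value 49+46+37=132
- B+C+F: mass 4+18+5=27, value 37+49+37=123
Best: 136 sci.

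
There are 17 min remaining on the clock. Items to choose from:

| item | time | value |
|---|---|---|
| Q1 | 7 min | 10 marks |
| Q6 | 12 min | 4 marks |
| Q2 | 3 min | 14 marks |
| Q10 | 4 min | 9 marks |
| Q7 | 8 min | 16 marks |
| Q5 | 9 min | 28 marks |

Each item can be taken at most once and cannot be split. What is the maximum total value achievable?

This is a 0/1 knapsack; check combinations near the capacity.
- Q2+Q10+Q5: time 3+4+9=16, value 14+9+28=51
- Q7+Q5: time 8+9=17, value 16+28=44
- Q2+Q5: time 3+9=12, value 14+28=42
- Q2+Q10+Q7: time 3+4+8=15, value 14+9+16=39
Best: 51 marks.

51 marks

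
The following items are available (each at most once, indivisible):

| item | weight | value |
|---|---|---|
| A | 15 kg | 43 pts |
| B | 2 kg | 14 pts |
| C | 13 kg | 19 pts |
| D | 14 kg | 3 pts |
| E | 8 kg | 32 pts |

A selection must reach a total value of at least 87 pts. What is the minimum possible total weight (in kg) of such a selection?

25

Subsets with value ≥ 87, sorted by total weight:
- A+B+E: weight 25, value 89
- A+C+E: weight 36, value 94
- A+B+C+E: weight 38, value 108
Minimum weight: 25 kg.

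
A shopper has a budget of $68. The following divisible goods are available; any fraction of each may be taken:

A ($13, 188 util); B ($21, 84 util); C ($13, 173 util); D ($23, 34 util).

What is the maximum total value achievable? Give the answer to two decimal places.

Take in order of value per unit:
- A (188/13 per unit): all 13 → value 188, running total 188.00
- C (173/13 per unit): all 13 → value 173, running total 361.00
- B (84/21 per unit): all 21 → value 84, running total 445.00
- D (34/23 per unit): 21 of 23 → value 21×34/23 = 31.0435, running total 476.04
Total 476.04.

476.04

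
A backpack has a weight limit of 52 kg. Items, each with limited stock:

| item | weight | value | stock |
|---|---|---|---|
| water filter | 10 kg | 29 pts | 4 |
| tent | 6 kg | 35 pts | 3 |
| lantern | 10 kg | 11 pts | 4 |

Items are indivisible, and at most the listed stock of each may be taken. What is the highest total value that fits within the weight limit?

192 pts

Best selections within weight 52 and stock limits:
- 3×water filter + 3×tent: weight 48, value 192
- 4×water filter + 2×tent: weight 52, value 186
- 2×water filter + 3×tent + 1×lantern: weight 48, value 174
- 3×water filter + 2×tent + 1×lantern: weight 52, value 168
Best: 192 pts.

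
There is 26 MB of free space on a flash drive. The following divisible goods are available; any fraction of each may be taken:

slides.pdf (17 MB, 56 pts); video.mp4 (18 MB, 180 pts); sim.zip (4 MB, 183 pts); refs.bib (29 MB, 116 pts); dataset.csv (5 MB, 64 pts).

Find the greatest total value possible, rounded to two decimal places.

417.00

Take in order of value per unit:
- sim.zip (183/4 per unit): all 4 → value 183, running total 183.00
- dataset.csv (64/5 per unit): all 5 → value 64, running total 247.00
- video.mp4 (180/18 per unit): 17 of 18 → value 17×180/18 = 170.0000, running total 417.00
Total 417.00.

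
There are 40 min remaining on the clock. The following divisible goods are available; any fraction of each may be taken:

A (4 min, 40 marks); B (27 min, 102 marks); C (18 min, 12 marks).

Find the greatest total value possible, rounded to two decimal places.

Take in order of value per unit:
- A (40/4 per unit): all 4 → value 40, running total 40.00
- B (102/27 per unit): all 27 → value 102, running total 142.00
- C (12/18 per unit): 9 of 18 → value 9×12/18 = 6.0000, running total 148.00
Total 148.00.

148.00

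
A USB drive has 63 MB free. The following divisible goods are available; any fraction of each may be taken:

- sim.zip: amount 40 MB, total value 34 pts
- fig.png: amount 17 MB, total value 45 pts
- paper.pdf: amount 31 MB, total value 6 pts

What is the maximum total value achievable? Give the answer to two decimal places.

80.16

Take in order of value per unit:
- fig.png (45/17 per unit): all 17 → value 45, running total 45.00
- sim.zip (34/40 per unit): all 40 → value 34, running total 79.00
- paper.pdf (6/31 per unit): 6 of 31 → value 6×6/31 = 1.1613, running total 80.16
Total 80.16.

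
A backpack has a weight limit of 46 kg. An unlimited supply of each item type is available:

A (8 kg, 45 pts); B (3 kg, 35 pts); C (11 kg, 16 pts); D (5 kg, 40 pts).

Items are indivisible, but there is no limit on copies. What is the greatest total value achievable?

525 pts

Best value-per-unit is B at 35/3, and filling with it alone uses weight 15×3=45. No mix of the others beats 15×35 = 525.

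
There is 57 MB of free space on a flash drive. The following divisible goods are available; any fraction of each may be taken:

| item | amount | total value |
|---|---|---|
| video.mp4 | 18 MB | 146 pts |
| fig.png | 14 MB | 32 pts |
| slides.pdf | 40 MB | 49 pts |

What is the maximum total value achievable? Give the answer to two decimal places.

208.63

Take in order of value per unit:
- video.mp4 (146/18 per unit): all 18 → value 146, running total 146.00
- fig.png (32/14 per unit): all 14 → value 32, running total 178.00
- slides.pdf (49/40 per unit): 25 of 40 → value 25×49/40 = 30.6250, running total 208.63
Total 208.63.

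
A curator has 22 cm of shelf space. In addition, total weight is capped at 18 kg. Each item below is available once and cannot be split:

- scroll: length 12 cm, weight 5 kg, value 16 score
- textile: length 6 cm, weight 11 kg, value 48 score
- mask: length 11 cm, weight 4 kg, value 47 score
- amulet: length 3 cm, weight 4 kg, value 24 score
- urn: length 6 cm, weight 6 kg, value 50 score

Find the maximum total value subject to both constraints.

Feasible sets respecting both limits:
- mask+amulet+urn: length 20, weight 14, value 121
- textile+urn: length 12, weight 17, value 98
- mask+urn: length 17, weight 10, value 97
Best: 121 score.

121 score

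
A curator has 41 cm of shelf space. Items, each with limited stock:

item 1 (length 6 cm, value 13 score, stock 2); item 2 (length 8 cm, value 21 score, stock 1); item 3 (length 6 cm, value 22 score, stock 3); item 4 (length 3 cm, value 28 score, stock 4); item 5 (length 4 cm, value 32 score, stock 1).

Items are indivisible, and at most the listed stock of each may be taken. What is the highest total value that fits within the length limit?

223 score

Top feasible selections:
- 1×item 1 + 3×item 3 + 4×item 4 + 1×item 5: length 40, value 223
- 2×item 1 + 2×item 3 + 4×item 4 + 1×item 5: length 40, value 214
Best: 223 score.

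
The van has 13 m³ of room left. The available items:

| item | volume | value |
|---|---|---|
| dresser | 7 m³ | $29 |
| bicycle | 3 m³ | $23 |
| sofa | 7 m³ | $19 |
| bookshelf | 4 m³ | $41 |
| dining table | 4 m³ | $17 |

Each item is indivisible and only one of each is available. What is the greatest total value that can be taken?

Check high-value combinations within 13 m³:
- bicycle+bookshelf+dining table: volume 3+4+4=11, value 23+41+17=81
- dresser+bookshelf: volume 7+4=11, value 29+41=70
- bicycle+bookshelf: volume 3+4=7, value 23+41=64
- sofa+bookshelf: volume 7+4=11, value 19+41=60
- bookshelf+dining table: volume 4+4=8, value 41+17=58
Best: $81.

$81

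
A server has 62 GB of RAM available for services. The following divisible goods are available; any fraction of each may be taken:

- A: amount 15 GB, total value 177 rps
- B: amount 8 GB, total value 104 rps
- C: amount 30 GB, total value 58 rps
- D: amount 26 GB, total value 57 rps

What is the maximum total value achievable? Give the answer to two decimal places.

363.13

Take in order of value per unit:
- B (104/8 per unit): all 8 → value 104, running total 104.00
- A (177/15 per unit): all 15 → value 177, running total 281.00
- D (57/26 per unit): all 26 → value 57, running total 338.00
- C (58/30 per unit): 13 of 30 → value 13×58/30 = 25.1333, running total 363.13
Total 363.13.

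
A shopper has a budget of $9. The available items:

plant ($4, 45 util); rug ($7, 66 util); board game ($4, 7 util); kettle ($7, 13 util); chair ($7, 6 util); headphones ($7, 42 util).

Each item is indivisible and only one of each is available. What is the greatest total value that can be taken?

Check high-value combinations within $9:
- rug: cost 7, value 66
- plant+board game: cost 4+4=8, value 45+7=52
- plant: cost 4, value 45
- headphones: cost 7, value 42
- kettle: cost 7, value 13
Best: 66 util.

66 util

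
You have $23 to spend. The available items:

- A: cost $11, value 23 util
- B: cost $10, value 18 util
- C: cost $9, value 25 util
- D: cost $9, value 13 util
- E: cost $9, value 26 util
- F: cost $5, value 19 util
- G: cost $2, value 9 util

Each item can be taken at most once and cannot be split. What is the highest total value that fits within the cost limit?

Check high-value combinations within $23:
- C+E+F: cost 9+9+5=23, value 25+26+19=70
- C+E+G: cost 9+9+2=20, value 25+26+9=60
- A+E+G: cost 11+9+2=22, value 23+26+9=58
- D+E+F: cost 9+9+5=23, value 13+26+19=58
Best: 70 util.

70 util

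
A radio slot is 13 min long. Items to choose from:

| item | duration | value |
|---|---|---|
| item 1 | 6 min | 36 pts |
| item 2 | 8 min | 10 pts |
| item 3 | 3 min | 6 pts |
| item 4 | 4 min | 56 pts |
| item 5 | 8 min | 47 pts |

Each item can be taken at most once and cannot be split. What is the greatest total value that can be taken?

Check high-value combinations within 13 min:
- item 4+item 5: duration 4+8=12, value 56+47=103
- item 1+item 3+item 4: duration 6+3+4=13, value 36+6+56=98
- item 1+item 4: duration 6+4=10, value 36+56=92
- item 2+item 4: duration 8+4=12, value 10+56=66
- item 3+item 4: duration 3+4=7, value 6+56=62
Best: 103 pts.

103 pts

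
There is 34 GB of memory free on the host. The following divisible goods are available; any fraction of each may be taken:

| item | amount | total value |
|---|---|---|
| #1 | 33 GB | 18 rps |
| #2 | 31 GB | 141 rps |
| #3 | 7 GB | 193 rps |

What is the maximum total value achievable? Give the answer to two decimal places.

315.81

Take in order of value per unit:
- #3 (193/7 per unit): all 7 → value 193, running total 193.00
- #2 (141/31 per unit): 27 of 31 → value 27×141/31 = 122.8065, running total 315.81
Total 315.81.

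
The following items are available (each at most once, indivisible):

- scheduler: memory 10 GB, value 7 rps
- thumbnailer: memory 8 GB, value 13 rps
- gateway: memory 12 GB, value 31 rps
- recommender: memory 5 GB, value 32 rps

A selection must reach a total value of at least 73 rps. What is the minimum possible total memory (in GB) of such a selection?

25

Subsets with value ≥ 73, sorted by total memory:
- thumbnailer+gateway+recommender: memory 25, value 76
- scheduler+thumbnailer+gateway+recommender: memory 35, value 83
Minimum memory: 25 GB.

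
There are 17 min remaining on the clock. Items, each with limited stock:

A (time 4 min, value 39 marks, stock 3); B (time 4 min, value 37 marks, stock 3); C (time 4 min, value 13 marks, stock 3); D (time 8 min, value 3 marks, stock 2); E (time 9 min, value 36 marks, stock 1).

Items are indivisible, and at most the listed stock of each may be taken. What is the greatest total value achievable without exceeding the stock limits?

154 marks

Top feasible selections:
- 3×A + 1×B: time 16, value 154
- 2×A + 2×B: time 16, value 152
- 1×A + 3×B: time 16, value 150
Best: 154 marks.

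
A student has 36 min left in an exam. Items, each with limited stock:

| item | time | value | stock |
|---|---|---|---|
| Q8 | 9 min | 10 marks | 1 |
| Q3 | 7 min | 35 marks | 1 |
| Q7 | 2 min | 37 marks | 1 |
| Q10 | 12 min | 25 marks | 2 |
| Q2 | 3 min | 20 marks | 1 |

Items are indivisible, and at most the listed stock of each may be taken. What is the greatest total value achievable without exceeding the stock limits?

142 marks

Top feasible selections:
- 1×Q3 + 1×Q7 + 2×Q10 + 1×Q2: time 36, value 142
- 1×Q8 + 1×Q3 + 1×Q7 + 1×Q10 + 1×Q2: time 33, value 127
- 1×Q3 + 1×Q7 + 2×Q10: time 33, value 122
- 1×Q3 + 1×Q7 + 1×Q10 + 1×Q2: time 24, value 117
Best: 142 marks.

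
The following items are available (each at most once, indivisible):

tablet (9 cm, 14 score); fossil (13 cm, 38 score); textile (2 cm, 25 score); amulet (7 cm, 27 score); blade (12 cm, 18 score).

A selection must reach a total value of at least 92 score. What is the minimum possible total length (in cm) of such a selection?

31

Subsets with value ≥ 92, sorted by total length:
- tablet+fossil+textile+amulet: length 31, value 104
- fossil+textile+amulet+blade: length 34, value 108
Minimum length: 31 cm.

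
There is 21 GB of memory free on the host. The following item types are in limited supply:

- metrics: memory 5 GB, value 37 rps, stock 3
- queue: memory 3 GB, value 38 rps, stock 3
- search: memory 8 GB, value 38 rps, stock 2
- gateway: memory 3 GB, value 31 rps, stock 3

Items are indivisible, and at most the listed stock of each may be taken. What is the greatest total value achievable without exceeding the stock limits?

213 rps

Best selections within memory 21 and stock limits:
- 1×metrics + 3×queue + 2×gateway: memory 20, value 213
- 3×queue + 3×gateway: memory 18, value 207
- 1×metrics + 2×queue + 3×gateway: memory 20, value 206
Best: 213 rps.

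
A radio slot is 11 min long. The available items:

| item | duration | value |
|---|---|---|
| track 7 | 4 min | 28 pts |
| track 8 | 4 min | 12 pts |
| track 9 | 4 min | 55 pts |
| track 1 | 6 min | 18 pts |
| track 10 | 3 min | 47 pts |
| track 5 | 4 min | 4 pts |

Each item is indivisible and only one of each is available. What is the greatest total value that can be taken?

This is a 0/1 knapsack; check combinations near the capacity.
- track 7+track 9+track 10: duration 4+4+3=11, value 28+55+47=130
- track 8+track 9+track 10: duration 4+4+3=11, value 12+55+47=114
- track 9+track 10+track 5: duration 4+3+4=11, value 55+47+4=106
- track 9+track 10: duration 4+3=7, value 55+47=102
Best: 130 pts.

130 pts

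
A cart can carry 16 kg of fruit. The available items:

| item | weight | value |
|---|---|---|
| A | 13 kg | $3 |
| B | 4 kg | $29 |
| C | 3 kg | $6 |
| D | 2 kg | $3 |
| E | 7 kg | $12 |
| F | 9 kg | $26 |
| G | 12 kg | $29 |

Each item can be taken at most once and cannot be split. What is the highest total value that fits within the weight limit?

$61

Check high-value combinations within 16 kg:
- B+C+F: weight 4+3+9=16, value 29+6+26=61
- B+D+F: weight 4+2+9=15, value 29+3+26=58
- B+G: weight 4+12=16, value 29+29=58
- B+F: weight 4+9=13, value 29+26=55
Best: $61.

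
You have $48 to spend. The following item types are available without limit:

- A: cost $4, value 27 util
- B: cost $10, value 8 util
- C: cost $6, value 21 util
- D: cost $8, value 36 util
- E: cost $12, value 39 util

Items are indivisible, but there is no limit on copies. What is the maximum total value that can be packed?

324 util

Best value-per-unit is A at 27/4, and filling with it alone uses cost 12×4=48. No mix of the others beats 12×27 = 324.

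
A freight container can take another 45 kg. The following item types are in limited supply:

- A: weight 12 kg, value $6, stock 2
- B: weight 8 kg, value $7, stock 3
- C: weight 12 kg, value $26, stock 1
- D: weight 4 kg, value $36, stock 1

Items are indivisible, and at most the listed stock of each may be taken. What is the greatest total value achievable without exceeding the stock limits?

Top feasible selections:
- 3×B + 1×C + 1×D: weight 40, value 83
- 1×A + 2×B + 1×C + 1×D: weight 44, value 82
- 2×B + 1×C + 1×D: weight 32, value 76
Best: $83.

$83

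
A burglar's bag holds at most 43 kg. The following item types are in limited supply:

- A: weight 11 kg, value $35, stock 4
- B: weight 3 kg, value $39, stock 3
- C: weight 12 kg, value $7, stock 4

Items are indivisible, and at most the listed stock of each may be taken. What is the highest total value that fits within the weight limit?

$222

Best selections within weight 43 and stock limits:
- 3×A + 3×B: weight 42, value 222
- 2×A + 3×B + 1×C: weight 43, value 194
- 2×A + 3×B: weight 31, value 187
Best: $222.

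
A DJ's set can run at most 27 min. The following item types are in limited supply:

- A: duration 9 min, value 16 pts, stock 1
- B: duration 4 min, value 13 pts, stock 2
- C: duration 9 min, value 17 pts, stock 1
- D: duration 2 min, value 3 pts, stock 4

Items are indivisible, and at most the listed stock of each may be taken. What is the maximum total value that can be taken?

Top feasible selections:
- 1×A + 2×B + 1×C: duration 26, value 59
- 2×B + 1×C + 4×D: duration 25, value 55
Best: 59 pts.

59 pts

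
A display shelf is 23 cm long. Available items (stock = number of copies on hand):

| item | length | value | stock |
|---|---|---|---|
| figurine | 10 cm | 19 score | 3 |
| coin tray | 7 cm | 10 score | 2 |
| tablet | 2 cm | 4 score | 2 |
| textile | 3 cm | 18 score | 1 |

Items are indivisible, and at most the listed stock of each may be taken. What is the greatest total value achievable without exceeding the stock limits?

56 score

Top feasible selections:
- 2×figurine + 1×textile: length 23, value 56
- 1×figurine + 1×coin tray + 1×tablet + 1×textile: length 22, value 51
- 1×figurine + 1×coin tray + 1×textile: length 20, value 47
Best: 56 score.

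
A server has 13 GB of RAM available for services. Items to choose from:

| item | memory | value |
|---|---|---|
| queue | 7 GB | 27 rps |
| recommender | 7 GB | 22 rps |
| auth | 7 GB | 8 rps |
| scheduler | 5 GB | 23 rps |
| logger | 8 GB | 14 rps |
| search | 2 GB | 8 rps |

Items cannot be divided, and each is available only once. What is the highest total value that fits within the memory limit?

50 rps

Check high-value combinations within 13 GB:
- queue+scheduler: memory 7+5=12, value 27+23=50
- recommender+scheduler: memory 7+5=12, value 22+23=45
- scheduler+logger: memory 5+8=13, value 23+14=37
- queue+search: memory 7+2=9, value 27+8=35
Best: 50 rps.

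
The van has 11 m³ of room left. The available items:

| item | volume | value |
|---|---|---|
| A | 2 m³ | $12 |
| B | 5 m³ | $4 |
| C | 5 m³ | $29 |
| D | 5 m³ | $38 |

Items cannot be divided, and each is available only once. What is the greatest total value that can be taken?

This is a 0/1 knapsack; check combinations near the capacity.
- C+D: volume 5+5=10, value 29+38=67
- A+D: volume 2+5=7, value 12+38=50
- B+D: volume 5+5=10, value 4+38=42
Best: $67.

$67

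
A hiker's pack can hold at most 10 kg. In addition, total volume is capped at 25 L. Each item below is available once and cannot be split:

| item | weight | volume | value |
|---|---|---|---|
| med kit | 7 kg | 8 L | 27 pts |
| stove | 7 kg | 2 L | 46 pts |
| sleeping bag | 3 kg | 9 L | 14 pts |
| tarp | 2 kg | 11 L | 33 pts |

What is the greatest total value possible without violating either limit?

79 pts

Feasible sets respecting both limits:
- stove+tarp: weight 9, volume 13, value 79
- stove+sleeping bag: weight 10, volume 11, value 60
- med kit+tarp: weight 9, volume 19, value 60
- sleeping bag+tarp: weight 5, volume 20, value 47
Best: 79 pts.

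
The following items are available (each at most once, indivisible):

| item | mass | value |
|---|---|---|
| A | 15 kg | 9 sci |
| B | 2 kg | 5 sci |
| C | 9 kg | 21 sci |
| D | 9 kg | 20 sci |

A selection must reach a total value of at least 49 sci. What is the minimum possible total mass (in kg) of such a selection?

33

Subsets with value ≥ 49, sorted by total mass:
- A+C+D: mass 33, value 50
- A+B+C+D: mass 35, value 55
Minimum mass: 33 kg.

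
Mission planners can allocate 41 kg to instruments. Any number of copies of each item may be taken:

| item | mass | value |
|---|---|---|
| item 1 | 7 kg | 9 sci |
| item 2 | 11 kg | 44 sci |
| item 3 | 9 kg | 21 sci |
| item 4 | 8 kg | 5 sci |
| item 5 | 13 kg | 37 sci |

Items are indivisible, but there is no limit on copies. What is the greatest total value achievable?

Best value-per-unit is item 2 at 44/11; filling with it alone gives 3×44 = 132.
Optimal mix: 1×item 1 + 3×item 2 → mass 40, value 141.

141 sci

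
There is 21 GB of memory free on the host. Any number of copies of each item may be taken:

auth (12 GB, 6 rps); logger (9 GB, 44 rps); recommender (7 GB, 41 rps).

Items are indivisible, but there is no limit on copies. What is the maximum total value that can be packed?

123 rps

Best value-per-unit is recommender at 41/7, and filling with it alone uses memory 3×7=21. No mix of the others beats 3×41 = 123.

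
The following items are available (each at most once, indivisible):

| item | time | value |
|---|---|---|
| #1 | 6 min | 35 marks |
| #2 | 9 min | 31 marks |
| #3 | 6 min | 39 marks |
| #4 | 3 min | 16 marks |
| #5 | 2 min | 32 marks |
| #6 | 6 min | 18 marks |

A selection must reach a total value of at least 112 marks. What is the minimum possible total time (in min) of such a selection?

Subsets with value ≥ 112, sorted by total time:
- #1+#3+#4+#5: time 17, value 122
- #1+#3+#5+#6: time 20, value 124
- #2+#3+#4+#5: time 20, value 118
Minimum time: 17 min.

17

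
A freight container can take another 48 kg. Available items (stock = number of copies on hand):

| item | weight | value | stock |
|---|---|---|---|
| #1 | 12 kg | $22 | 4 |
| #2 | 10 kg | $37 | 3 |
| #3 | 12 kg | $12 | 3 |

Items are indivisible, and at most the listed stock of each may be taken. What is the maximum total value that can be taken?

Top feasible selections:
- 1×#1 + 3×#2: weight 42, value 133
- 3×#2 + 1×#3: weight 42, value 123
- 2×#1 + 2×#2: weight 44, value 118
- 3×#2: weight 30, value 111
Best: $133.

$133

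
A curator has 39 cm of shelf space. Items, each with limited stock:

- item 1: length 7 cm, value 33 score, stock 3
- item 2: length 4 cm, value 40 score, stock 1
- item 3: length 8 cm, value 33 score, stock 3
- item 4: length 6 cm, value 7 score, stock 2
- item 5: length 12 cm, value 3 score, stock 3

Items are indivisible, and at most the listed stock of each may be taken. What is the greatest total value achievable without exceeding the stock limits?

179 score

Best selections within length 39 and stock limits:
- 3×item 1 + 1×item 2 + 1×item 3 + 1×item 4: length 39, value 179
- 3×item 1 + 1×item 2 + 1×item 3: length 33, value 172
- 2×item 1 + 1×item 2 + 2×item 3: length 34, value 172
Best: 179 score.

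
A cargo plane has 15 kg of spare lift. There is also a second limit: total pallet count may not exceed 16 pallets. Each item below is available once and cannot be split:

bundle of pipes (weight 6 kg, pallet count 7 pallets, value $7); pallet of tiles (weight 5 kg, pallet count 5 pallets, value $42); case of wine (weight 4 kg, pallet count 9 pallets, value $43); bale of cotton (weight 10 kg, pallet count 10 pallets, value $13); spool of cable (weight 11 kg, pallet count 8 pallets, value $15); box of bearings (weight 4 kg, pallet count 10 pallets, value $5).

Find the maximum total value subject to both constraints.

Feasible sets respecting both limits:
- pallet of tiles+case of wine: weight 9, pallet count 14, value 85
- pallet of tiles+bale of cotton: weight 15, pallet count 15, value 55
- bundle of pipes+case of wine: weight 10, pallet count 16, value 50
Best: $85.

$85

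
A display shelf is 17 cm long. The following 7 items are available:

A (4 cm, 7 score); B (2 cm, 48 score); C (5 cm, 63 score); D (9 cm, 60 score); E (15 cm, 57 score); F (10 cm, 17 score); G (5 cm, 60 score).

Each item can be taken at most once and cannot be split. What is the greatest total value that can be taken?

Check high-value combinations within 17 cm:
- A+B+C+G: length 4+2+5+5=16, value 7+48+63+60=178
- B+C+G: length 2+5+5=12, value 48+63+60=171
- B+C+D: length 2+5+9=16, value 48+63+60=171
- B+D+G: length 2+9+5=16, value 48+60+60=168
- A+C+G: length 4+5+5=14, value 7+63+60=130
Best: 178 score.

178 score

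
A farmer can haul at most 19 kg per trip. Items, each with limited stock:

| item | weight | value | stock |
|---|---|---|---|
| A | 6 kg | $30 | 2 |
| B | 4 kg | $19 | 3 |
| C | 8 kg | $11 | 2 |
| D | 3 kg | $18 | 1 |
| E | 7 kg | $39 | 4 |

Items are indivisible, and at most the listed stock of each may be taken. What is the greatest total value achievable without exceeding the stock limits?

$99

Best selections within weight 19 and stock limits:
- 2×A + 1×E: weight 19, value 99
- 1×B + 2×E: weight 18, value 97
- 2×A + 1×B + 1×D: weight 19, value 97
Best: $99.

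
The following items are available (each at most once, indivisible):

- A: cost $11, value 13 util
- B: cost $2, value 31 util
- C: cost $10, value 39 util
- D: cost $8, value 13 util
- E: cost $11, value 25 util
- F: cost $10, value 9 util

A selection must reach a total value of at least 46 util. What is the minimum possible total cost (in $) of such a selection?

Subsets with value ≥ 46, sorted by total cost:
- B+C: cost 12, value 70
- B+E: cost 13, value 56
- C+D: cost 18, value 52
- B+C+D: cost 20, value 83
Minimum cost: 12 $.

12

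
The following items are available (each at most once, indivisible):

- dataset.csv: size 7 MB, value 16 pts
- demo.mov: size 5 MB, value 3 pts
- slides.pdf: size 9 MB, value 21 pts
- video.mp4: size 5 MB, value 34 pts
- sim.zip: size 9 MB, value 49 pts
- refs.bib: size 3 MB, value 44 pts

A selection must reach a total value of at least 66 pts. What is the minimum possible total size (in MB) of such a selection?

8

Subsets with value ≥ 66, sorted by total size:
- video.mp4+refs.bib: size 8, value 78
- sim.zip+refs.bib: size 12, value 93
- demo.mov+video.mp4+refs.bib: size 13, value 81
- video.mp4+sim.zip: size 14, value 83
Minimum size: 8 MB.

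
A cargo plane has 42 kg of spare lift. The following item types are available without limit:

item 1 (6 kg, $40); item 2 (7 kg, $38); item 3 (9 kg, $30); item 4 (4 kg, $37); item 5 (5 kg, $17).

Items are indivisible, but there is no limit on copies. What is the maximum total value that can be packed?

Best value-per-unit is item 4 at 37/4; filling with it alone gives 10×37 = 370.
Optimal mix: 1×item 1 + 9×item 4 → weight 42, value 373.

$373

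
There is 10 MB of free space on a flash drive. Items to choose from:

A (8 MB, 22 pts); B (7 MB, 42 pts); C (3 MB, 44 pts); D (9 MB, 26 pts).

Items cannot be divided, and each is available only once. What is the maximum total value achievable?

86 pts

Check high-value combinations within 10 MB:
- B+C: size 7+3=10, value 42+44=86
- C: size 3, value 44
- B: size 7, value 42
Best: 86 pts.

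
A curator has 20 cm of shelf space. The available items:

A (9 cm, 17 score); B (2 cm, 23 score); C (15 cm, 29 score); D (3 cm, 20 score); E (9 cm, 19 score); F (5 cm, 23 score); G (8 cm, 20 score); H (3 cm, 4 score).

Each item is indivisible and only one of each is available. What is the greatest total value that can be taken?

86 score

This is a 0/1 knapsack; check combinations near the capacity.
- B+D+F+G: length 2+3+5+8=18, value 23+20+23+20=86
- B+D+E+F: length 2+3+9+5=19, value 23+20+19+23=85
- A+B+D+F: length 9+2+3+5=19, value 17+23+20+23=83
Best: 86 score.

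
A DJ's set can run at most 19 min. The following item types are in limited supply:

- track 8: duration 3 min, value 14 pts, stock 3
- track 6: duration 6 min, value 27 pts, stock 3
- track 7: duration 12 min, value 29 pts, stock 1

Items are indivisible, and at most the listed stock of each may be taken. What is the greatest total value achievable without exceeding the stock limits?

82 pts

Top feasible selections:
- 2×track 8 + 2×track 6: duration 18, value 82
- 3×track 6: duration 18, value 81
Best: 82 pts.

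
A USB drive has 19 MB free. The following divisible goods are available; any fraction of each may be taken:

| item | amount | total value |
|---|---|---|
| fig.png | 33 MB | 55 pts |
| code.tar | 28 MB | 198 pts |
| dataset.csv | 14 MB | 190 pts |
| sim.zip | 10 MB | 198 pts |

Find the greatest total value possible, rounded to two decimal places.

320.14

Take in order of value per unit:
- sim.zip (198/10 per unit): all 10 → value 198, running total 198.00
- dataset.csv (190/14 per unit): 9 of 14 → value 9×190/14 = 122.1429, running total 320.14
Total 320.14.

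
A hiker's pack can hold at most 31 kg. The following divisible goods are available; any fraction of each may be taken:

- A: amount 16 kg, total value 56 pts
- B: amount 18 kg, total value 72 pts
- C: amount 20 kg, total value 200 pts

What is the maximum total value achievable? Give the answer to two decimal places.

Take in order of value per unit:
- C (200/20 per unit): all 20 → value 200, running total 200.00
- B (72/18 per unit): 11 of 18 → value 11×72/18 = 44.0000, running total 244.00
Total 244.00.

244.00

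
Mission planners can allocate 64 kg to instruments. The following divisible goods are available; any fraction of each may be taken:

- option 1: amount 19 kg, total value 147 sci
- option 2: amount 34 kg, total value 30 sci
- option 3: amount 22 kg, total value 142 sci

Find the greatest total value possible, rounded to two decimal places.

309.29

Take in order of value per unit:
- option 1 (147/19 per unit): all 19 → value 147, running total 147.00
- option 3 (142/22 per unit): all 22 → value 142, running total 289.00
- option 2 (30/34 per unit): 23 of 34 → value 23×30/34 = 20.2941, running total 309.29
Total 309.29.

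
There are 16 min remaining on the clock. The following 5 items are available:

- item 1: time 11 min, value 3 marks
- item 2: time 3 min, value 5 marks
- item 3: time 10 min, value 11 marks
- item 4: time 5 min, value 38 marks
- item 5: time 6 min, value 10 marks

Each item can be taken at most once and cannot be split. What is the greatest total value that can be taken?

Check high-value combinations within 16 min:
- item 2+item 4+item 5: time 3+5+6=14, value 5+38+10=53
- item 3+item 4: time 10+5=15, value 11+38=49
- item 4+item 5: time 5+6=11, value 38+10=48
Best: 53 marks.

53 marks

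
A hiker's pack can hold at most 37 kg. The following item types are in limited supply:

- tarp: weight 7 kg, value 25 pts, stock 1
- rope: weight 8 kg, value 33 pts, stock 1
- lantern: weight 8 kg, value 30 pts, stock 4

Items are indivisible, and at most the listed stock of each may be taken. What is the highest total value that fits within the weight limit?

123 pts

Top feasible selections:
- 1×rope + 3×lantern: weight 32, value 123
- 4×lantern: weight 32, value 120
Best: 123 pts.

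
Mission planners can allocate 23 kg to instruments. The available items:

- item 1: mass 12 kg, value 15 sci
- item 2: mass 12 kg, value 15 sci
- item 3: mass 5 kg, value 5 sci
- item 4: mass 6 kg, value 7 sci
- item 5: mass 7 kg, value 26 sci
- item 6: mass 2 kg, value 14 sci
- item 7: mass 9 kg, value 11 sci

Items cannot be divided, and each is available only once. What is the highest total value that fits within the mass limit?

Check high-value combinations within 23 kg:
- item 3+item 5+item 6+item 7: mass 5+7+2+9=23, value 5+26+14+11=56
- item 1+item 5+item 6: mass 12+7+2=21, value 15+26+14=55
- item 2+item 5+item 6: mass 12+7+2=21, value 15+26+14=55
- item 3+item 4+item 5+item 6: mass 5+6+7+2=20, value 5+7+26+14=52
Best: 56 sci.

56 sci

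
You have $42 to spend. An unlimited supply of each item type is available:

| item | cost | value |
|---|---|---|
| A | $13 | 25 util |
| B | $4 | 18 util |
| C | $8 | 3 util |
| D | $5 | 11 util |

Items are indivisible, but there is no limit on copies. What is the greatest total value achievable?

180 util

Best value-per-unit is B at 18/4, and filling with it alone uses cost 10×4=40. No mix of the others beats 10×18 = 180.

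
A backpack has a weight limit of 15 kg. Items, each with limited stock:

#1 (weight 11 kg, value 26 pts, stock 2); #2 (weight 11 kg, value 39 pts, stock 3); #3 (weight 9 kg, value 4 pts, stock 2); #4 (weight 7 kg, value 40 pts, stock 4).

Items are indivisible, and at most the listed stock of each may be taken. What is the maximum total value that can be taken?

80 pts

Best selections within weight 15 and stock limits:
- 2×#4: weight 14, value 80
- 1×#4: weight 7, value 40
- 1×#2: weight 11, value 39
Best: 80 pts.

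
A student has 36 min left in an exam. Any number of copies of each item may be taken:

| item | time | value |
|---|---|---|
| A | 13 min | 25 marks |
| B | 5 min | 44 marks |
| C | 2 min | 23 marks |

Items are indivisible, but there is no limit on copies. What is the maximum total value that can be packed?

Best value-per-unit is C at 23/2, and filling with it alone uses time 18×2=36. No mix of the others beats 18×23 = 414.

414 marks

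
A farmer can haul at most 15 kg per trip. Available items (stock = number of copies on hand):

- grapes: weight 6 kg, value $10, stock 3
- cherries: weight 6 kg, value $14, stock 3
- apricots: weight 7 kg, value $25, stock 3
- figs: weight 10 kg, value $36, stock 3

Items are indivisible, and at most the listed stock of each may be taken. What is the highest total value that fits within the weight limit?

$50

Best selections within weight 15 and stock limits:
- 2×apricots: weight 14, value 50
- 1×cherries + 1×apricots: weight 13, value 39
- 1×figs: weight 10, value 36
- 1×grapes + 1×apricots: weight 13, value 35
Best: $50.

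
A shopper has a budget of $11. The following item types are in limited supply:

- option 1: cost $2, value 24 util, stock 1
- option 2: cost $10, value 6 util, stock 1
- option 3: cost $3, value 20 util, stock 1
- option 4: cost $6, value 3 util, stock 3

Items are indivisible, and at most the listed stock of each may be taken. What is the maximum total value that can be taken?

47 util

Best selections within cost 11 and stock limits:
- 1×option 1 + 1×option 3 + 1×option 4: cost 11, value 47
- 1×option 1 + 1×option 3: cost 5, value 44
- 1×option 1 + 1×option 4: cost 8, value 27
- 1×option 1: cost 2, value 24
Best: 47 util.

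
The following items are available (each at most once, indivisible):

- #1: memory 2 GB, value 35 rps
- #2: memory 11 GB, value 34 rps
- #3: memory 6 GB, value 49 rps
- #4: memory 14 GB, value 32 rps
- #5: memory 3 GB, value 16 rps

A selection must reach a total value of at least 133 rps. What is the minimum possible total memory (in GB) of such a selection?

22

Subsets with value ≥ 133, sorted by total memory:
- #1+#2+#3+#5: memory 22, value 134
- #1+#2+#3+#4: memory 33, value 150
- #1+#2+#3+#4+#5: memory 36, value 166
Minimum memory: 22 GB.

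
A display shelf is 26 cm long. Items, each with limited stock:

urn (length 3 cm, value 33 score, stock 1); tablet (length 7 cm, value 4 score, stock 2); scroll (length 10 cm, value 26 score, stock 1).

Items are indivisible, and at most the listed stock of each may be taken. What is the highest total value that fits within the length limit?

Best selections within length 26 and stock limits:
- 1×urn + 1×tablet + 1×scroll: length 20, value 63
- 1×urn + 1×scroll: length 13, value 59
- 1×urn + 2×tablet: length 17, value 41
Best: 63 score.

63 score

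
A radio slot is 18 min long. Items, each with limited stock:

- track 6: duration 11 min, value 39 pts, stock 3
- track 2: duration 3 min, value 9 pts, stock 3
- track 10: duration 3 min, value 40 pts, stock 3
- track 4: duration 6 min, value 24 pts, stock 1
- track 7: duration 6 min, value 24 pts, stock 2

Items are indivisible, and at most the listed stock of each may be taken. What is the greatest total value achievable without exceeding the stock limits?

153 pts

Top feasible selections:
- 1×track 2 + 3×track 10 + 1×track 7: duration 18, value 153
- 1×track 2 + 3×track 10 + 1×track 4: duration 18, value 153
- 3×track 2 + 3×track 10: duration 18, value 147
Best: 153 pts.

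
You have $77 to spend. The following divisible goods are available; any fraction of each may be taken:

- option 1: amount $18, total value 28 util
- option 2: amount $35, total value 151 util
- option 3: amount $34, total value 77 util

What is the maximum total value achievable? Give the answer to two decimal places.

240.44

Take in order of value per unit:
- option 2 (151/35 per unit): all 35 → value 151, running total 151.00
- option 3 (77/34 per unit): all 34 → value 77, running total 228.00
- option 1 (28/18 per unit): 8 of 18 → value 8×28/18 = 12.4444, running total 240.44
Total 240.44.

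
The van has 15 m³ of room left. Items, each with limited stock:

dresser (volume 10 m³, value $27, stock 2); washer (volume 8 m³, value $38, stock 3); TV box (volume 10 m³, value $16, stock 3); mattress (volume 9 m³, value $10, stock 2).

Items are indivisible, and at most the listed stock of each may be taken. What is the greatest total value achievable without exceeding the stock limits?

Best selections within volume 15 and stock limits:
- 1×washer: volume 8, value 38
- 1×dresser: volume 10, value 27
- 1×TV box: volume 10, value 16
Best: $38.

$38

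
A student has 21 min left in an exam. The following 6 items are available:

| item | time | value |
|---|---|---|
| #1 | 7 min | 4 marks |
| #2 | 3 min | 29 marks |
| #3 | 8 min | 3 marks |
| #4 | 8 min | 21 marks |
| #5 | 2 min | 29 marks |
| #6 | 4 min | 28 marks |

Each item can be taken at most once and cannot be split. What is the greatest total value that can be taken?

This is a 0/1 knapsack; check combinations near the capacity.
- #2+#4+#5+#6: time 3+8+2+4=17, value 29+21+29+28=107
- #1+#2+#5+#6: time 7+3+2+4=16, value 4+29+29+28=90
- #2+#3+#5+#6: time 3+8+2+4=17, value 29+3+29+28=89
- #2+#5+#6: time 3+2+4=9, value 29+29+28=86
- #1+#2+#4+#5: time 7+3+8+2=20, value 4+29+21+29=83
Best: 107 marks.

107 marks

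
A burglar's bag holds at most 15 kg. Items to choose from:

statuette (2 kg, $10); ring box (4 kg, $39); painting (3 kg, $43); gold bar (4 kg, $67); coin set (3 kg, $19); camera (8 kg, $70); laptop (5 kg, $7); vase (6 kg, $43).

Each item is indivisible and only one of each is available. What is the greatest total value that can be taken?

Check high-value combinations within 15 kg:
- painting+gold bar+camera: weight 3+4+8=15, value 43+67+70=180
- ring box+painting+gold bar+coin set: weight 4+3+4+3=14, value 39+43+67+19=168
- statuette+painting+gold bar+vase: weight 2+3+4+6=15, value 10+43+67+43=163
- statuette+ring box+painting+gold bar: weight 2+4+3+4=13, value 10+39+43+67=159
- gold bar+coin set+camera: weight 4+3+8=15, value 67+19+70=156
Best: $180.

$180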